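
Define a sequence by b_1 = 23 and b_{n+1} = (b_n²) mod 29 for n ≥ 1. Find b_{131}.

Computing terms: b_1 = 23; b_2 = 7; b_3 = 20; b_4 = 23.
The sequence repeats with period 3.
(131 - 1) mod 3 = 1, so b_{131} = b_2 = 7.

7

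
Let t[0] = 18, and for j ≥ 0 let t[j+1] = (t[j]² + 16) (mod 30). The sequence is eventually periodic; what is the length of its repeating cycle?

Listing terms: t[0] = 18; t[1] = 10; t[2] = 26; t[3] = 2; t[4] = 20; t[5] = 26.
Since t[5] = t[2] = 26, the sequence is eventually periodic: after a pre-period of length 2 it cycles with period 3.

3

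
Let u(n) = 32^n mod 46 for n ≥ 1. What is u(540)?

Computing terms: u(1) = 32; u(2) = 12; u(3) = 16; u(4) = 6; u(5) = 8; u(6) = 26; u(7) = 4; u(8) = 36; u(9) = 2; u(10) = 18; u(11) = 24; u(12) = 32.
Since u(12) = u(1) = 32, the sequence is periodic with period 11.
(540 - 1) mod 11 = 0, so u(540) = u(1) = 32.

32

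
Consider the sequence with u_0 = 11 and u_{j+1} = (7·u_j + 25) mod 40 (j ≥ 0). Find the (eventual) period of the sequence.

4

u_0 = 11, u_1 = 22, u_2 = 19, u_3 = 38, u_4 = 11.
Since u_4 = u_0 = 11, the sequence is periodic with period 4.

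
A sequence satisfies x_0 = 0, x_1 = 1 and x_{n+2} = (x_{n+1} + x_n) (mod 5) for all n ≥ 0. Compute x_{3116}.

Listing terms: x_0 = 0; x_1 = 1; x_2 = 1; x_3 = 2; x_4 = 3; x_5 = 0; x_6 = 3; x_7 = 3; x_8 = 1; x_9 = 4; x_{10} = 0; x_{11} = 4; x_{12} = 4; x_{13} = 3; x_{14} = 2; x_{15} = 0; x_{16} = 2; x_{17} = 2; x_{18} = 4; x_{19} = 1; x_{20} = 0; x_{21} = 1.
Since (x_{20}, x_{21}) = (x_0, x_1) = (0, 1) (two consecutive terms determine the rest), the sequence is periodic with period 20.
(3116 - 0) mod 20 = 16, so x_{3116} = x_{16} = 2.

2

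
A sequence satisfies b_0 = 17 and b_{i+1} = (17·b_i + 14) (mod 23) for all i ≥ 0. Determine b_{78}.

We have b_0 = 17,  b_1 = 4,  b_2 = 13,  b_3 = 5,  b_4 = 7,  b_5 = 18,  b_6 = 21,  b_7 = 3,  b_8 = 19,  b_9 = 15,  b_{10} = 16,  b_{11} = 10,  b_{12} = 0,  b_{13} = 14,  b_{14} = 22,  b_{15} = 20,  b_{16} = 9,  b_{17} = 6,  b_{18} = 1,  b_{19} = 8,  b_{20} = 12,  b_{21} = 11,  b_{22} = 17.
The sequence repeats with period 22.
(78 - 0) mod 22 = 12, so b_{78} = b_{12} = 0.

0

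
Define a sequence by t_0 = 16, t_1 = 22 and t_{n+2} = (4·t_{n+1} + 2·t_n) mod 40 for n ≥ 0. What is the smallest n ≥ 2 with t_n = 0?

2

Listing terms: t_0 = 16,  t_1 = 22,  t_2 = 0,  t_3 = 4,  t_4 = 16,  t_5 = 32,  t_6 = 0,  t_7 = 24,  t_8 = 16,  t_9 = 32.
Since (t_8, t_9) = (t_4, t_5) = (16, 32) (two consecutive terms determine the rest), the sequence is eventually periodic: after a pre-period of length 4 it cycles with period 4.
The value 0 first appears (with n ≥ 2) at t_2.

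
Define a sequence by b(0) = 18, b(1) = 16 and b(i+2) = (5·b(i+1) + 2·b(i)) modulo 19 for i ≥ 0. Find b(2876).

b(0) = 18, b(1) = 16, b(2) = 2, b(3) = 4, b(4) = 5, b(5) = 14, b(6) = 4, b(7) = 10, b(8) = 1, b(9) = 6, b(10) = 13, b(11) = 1, b(12) = 12, b(13) = 5, b(14) = 11, b(15) = 8, b(16) = 5, b(17) = 3, b(18) = 6, b(19) = 17, b(20) = 2, b(21) = 6, b(22) = 15, b(23) = 11, b(24) = 9, b(25) = 10, b(26) = 11, b(27) = 18, b(28) = 17, b(29) = 7, b(30) = 12, b(31) = 17, b(32) = 14, b(33) = 9, b(34) = 16, b(35) = 3, b(36) = 9, b(37) = 13, b(38) = 7, b(39) = 4, b(40) = 15, b(41) = 7, b(42) = 8, b(43) = 16, b(44) = 1, b(45) = 18, b(46) = 16.
Since (b(45), b(46)) = (b(0), b(1)) = (18, 16) (two consecutive terms determine the rest), the sequence is periodic with period 45.
(2876 - 0) mod 45 = 41, so b(2876) = b(41) = 7.

7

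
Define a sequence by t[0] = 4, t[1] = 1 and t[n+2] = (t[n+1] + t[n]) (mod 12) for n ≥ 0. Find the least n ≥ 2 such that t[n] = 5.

2

We have t[0] = 4,  t[1] = 1,  t[2] = 5,  t[3] = 6,  t[4] = 11,  t[5] = 5,  t[6] = 4,  t[7] = 9,  t[8] = 1,  t[9] = 10,  t[10] = 11,  t[11] = 9,  t[12] = 8,  t[13] = 5,  t[14] = 1,  t[15] = 6,  t[16] = 7,  t[17] = 1,  t[18] = 8,  t[19] = 9,  t[20] = 5,  t[21] = 2,  t[22] = 7,  t[23] = 9,  t[24] = 4,  t[25] = 1.
Since (t[24], t[25]) = (t[0], t[1]) = (4, 1) (two consecutive terms determine the rest), the sequence is periodic with period 24.
The value 5 first appears (with n ≥ 2) at t[2].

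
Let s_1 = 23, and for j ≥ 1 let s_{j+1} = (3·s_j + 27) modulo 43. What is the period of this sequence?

42

Listing terms: s_1 = 23, s_2 = 10, s_3 = 14, s_4 = 26, s_5 = 19, s_6 = 41, s_7 = 21, s_8 = 4, s_9 = 39, s_{10} = 15, s_{11} = 29, s_{12} = 28, s_{13} = 25, s_{14} = 16, s_{15} = 32, s_{16} = 37, s_{17} = 9, s_{18} = 11, s_{19} = 17, s_{20} = 35, s_{21} = 3, s_{22} = 36, s_{23} = 6, s_{24} = 2, s_{25} = 33, s_{26} = 40, s_{27} = 18, s_{28} = 38, s_{29} = 12, s_{30} = 20, s_{31} = 1, s_{32} = 30, s_{33} = 31, s_{34} = 34, s_{35} = 0, s_{36} = 27, s_{37} = 22, s_{38} = 7, s_{39} = 5, s_{40} = 42, s_{41} = 24, s_{42} = 13, s_{43} = 23.
Since s_{43} = s_1 = 23, the sequence is periodic with period 42.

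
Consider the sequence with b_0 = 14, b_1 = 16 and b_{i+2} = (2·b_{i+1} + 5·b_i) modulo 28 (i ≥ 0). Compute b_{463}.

b_0 = 14, b_1 = 16, b_2 = 18, b_3 = 4, b_4 = 14, b_5 = 20, b_6 = 26, b_7 = 12, b_8 = 14, b_9 = 4, b_{10} = 22, b_{11} = 8, b_{12} = 14, b_{13} = 12, b_{14} = 10, b_{15} = 24, b_{16} = 14, b_{17} = 8, b_{18} = 2, b_{19} = 16, b_{20} = 14, b_{21} = 24, b_{22} = 6, b_{23} = 20, b_{24} = 14, b_{25} = 16.
The sequence repeats with period 24.
So b_{463} = b_{0 + ((463-0) mod 24)} = b_7 = 12.

12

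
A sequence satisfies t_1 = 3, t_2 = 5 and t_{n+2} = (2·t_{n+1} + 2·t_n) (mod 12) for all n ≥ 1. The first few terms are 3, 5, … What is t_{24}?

4

Computing terms: t_1 = 3; t_2 = 5; t_3 = 4; t_4 = 6; t_5 = 8; t_6 = 4; t_7 = 0; t_8 = 8; t_9 = 4.
Since (t_8, t_9) = (t_5, t_6) = (8, 4) (two consecutive terms determine the rest), the sequence is eventually periodic: after a pre-period of length 4 it cycles with period 3.
For n ≥ 5, t_n depends only on (n - 5) mod 3. (24 - 5) mod 3 = 1, so t_{24} = t_6 = 4.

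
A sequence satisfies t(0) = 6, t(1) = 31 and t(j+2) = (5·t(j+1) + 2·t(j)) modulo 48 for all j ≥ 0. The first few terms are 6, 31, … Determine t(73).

1

t(0) = 6, t(1) = 31, t(2) = 23, t(3) = 33, t(4) = 19, t(5) = 17, t(6) = 27, t(7) = 25, t(8) = 35, t(9) = 33, t(10) = 43, t(11) = 41, t(12) = 3, t(13) = 1, t(14) = 11, t(15) = 9, t(16) = 19, t(17) = 17.
Since (t(16), t(17)) = (t(4), t(5)) = (19, 17) (two consecutive terms determine the rest), the sequence is eventually periodic: after a pre-period of length 4 it cycles with period 12.
For j ≥ 4, t(j) depends only on (j - 4) mod 12. (73 - 4) mod 12 = 9, so t(73) = t(13) = 1.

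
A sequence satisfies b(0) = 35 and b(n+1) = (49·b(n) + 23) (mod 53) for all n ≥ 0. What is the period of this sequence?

Computing terms: b(0) = 35; b(1) = 42; b(2) = 14; b(3) = 20; b(4) = 49; b(5) = 39; b(6) = 26; b(7) = 25; b(8) = 29; b(9) = 13; b(10) = 24; b(11) = 33; b(12) = 50; b(13) = 35.
The sequence repeats with period 13.

13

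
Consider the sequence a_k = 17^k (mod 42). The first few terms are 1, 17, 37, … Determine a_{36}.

Listing terms: a_0 = 1,  a_1 = 17,  a_2 = 37,  a_3 = 41,  a_4 = 25,  a_5 = 5,  a_6 = 1.
Since a_6 = a_0 = 1, the sequence is periodic with period 6.
(36 - 0) mod 6 = 0, so a_{36} = a_0 = 1.

1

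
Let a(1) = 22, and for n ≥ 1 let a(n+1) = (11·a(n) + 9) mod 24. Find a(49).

Computing terms: a(1) = 22,  a(2) = 11,  a(3) = 10,  a(4) = 23,  a(5) = 22.
Since a(5) = a(1) = 22, the sequence is periodic with period 4.
(49 - 1) mod 4 = 0, so a(49) = a(1) = 22.

22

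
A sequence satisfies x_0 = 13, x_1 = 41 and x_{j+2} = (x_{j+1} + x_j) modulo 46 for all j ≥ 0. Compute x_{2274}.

21

Computing terms: x_0 = 13; x_1 = 41; x_2 = 8; x_3 = 3; x_4 = 11; x_5 = 14; x_6 = 25; x_7 = 39; x_8 = 18; x_9 = 11; x_{10} = 29; x_{11} = 40; x_{12} = 23; x_{13} = 17; x_{14} = 40; x_{15} = 11; x_{16} = 5; x_{17} = 16; x_{18} = 21; x_{19} = 37; x_{20} = 12; x_{21} = 3; x_{22} = 15; x_{23} = 18; x_{24} = 33; x_{25} = 5; x_{26} = 38; x_{27} = 43; x_{28} = 35; x_{29} = 32; x_{30} = 21; x_{31} = 7; x_{32} = 28; x_{33} = 35; x_{34} = 17; x_{35} = 6; x_{36} = 23; x_{37} = 29; x_{38} = 6; x_{39} = 35; x_{40} = 41; x_{41} = 30; x_{42} = 25; x_{43} = 9; x_{44} = 34; x_{45} = 43; x_{46} = 31; x_{47} = 28; x_{48} = 13; x_{49} = 41.
Since (x_{48}, x_{49}) = (x_0, x_1) = (13, 41) (two consecutive terms determine the rest), the sequence is periodic with period 48.
(2274 - 0) mod 48 = 18, so x_{2274} = x_{18} = 21.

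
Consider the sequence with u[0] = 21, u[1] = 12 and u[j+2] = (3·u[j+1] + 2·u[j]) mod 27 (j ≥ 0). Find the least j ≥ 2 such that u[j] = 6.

6

Listing terms: u[0] = 21; u[1] = 12; u[2] = 24; u[3] = 15; u[4] = 12; u[5] = 12; u[6] = 6; u[7] = 15; u[8] = 3; u[9] = 12; u[10] = 15; u[11] = 15; u[12] = 21; u[13] = 12.
The sequence repeats with period 12.
The value 6 first appears (with j ≥ 2) at u[6].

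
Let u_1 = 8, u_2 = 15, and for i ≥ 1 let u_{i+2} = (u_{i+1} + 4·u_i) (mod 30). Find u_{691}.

Computing terms: u_1 = 8,  u_2 = 15,  u_3 = 17,  u_4 = 17,  u_5 = 25,  u_6 = 3,  u_7 = 13,  u_8 = 25,  u_9 = 17,  u_{10} = 27,  u_{11} = 5,  u_{12} = 23,  u_{13} = 13,  u_{14} = 15,  u_{15} = 7,  u_{16} = 7,  u_{17} = 5,  u_{18} = 3,  u_{19} = 23,  u_{20} = 5,  u_{21} = 7,  u_{22} = 27,  u_{23} = 25,  u_{24} = 13,  u_{25} = 23,  u_{26} = 15,  u_{27} = 17.
Since (u_{26}, u_{27}) = (u_2, u_3) = (15, 17) (two consecutive terms determine the rest), the sequence is eventually periodic: after a pre-period of length 1 it cycles with period 24.
For i ≥ 2, u_i depends only on (i - 2) mod 24. (691 - 2) mod 24 = 17, so u_{691} = u_{19} = 23.

23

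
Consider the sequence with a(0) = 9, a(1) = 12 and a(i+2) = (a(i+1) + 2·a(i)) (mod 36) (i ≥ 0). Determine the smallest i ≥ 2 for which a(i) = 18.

a(0) = 9,  a(1) = 12,  a(2) = 30,  a(3) = 18,  a(4) = 6,  a(5) = 6,  a(6) = 18,  a(7) = 30,  a(8) = 30,  a(9) = 18.
Since (a(8), a(9)) = (a(2), a(3)) = (30, 18) (two consecutive terms determine the rest), the sequence is eventually periodic: after a pre-period of length 2 it cycles with period 6.
The value 18 first appears (with i ≥ 2) at a(3).

3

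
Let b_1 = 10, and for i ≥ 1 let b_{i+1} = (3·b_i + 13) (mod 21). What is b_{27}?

We have b_1 = 10,  b_2 = 1,  b_3 = 16,  b_4 = 19,  b_5 = 7,  b_6 = 13,  b_7 = 10.
The sequence repeats with period 6.
(27 - 1) mod 6 = 2, so b_{27} = b_3 = 16.

16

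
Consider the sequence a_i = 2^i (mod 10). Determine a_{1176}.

Computing terms: a_1 = 2, a_2 = 4, a_3 = 8, a_4 = 6, a_5 = 2.
Since a_5 = a_1 = 2, the sequence is periodic with period 4.
So a_{1176} = a_{1 + ((1176-1) mod 4)} = a_4 = 6.

6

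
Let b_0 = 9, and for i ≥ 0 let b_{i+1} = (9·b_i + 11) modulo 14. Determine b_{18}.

9

Computing terms: b_0 = 9, b_1 = 8, b_2 = 13, b_3 = 2, b_4 = 1, b_5 = 6, b_6 = 9.
The sequence repeats with period 6.
(18 - 0) mod 6 = 0, so b_{18} = b_0 = 9.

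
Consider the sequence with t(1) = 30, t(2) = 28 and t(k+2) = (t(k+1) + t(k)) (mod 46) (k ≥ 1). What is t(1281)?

34

t(1) = 30,  t(2) = 28,  t(3) = 12,  t(4) = 40,  t(5) = 6,  t(6) = 0,  t(7) = 6,  t(8) = 6,  t(9) = 12,  t(10) = 18,  t(11) = 30,  t(12) = 2,  t(13) = 32,  t(14) = 34,  t(15) = 20,  t(16) = 8,  t(17) = 28,  t(18) = 36,  t(19) = 18,  t(20) = 8,  t(21) = 26,  t(22) = 34,  t(23) = 14,  t(24) = 2,  t(25) = 16,  t(26) = 18,  t(27) = 34,  t(28) = 6,  t(29) = 40,  t(30) = 0,  t(31) = 40,  t(32) = 40,  t(33) = 34,  t(34) = 28,  t(35) = 16,  t(36) = 44,  t(37) = 14,  t(38) = 12,  t(39) = 26,  t(40) = 38,  t(41) = 18,  t(42) = 10,  t(43) = 28,  t(44) = 38,  t(45) = 20,  t(46) = 12,  t(47) = 32,  t(48) = 44,  t(49) = 30,  t(50) = 28.
Since (t(49), t(50)) = (t(1), t(2)) = (30, 28) (two consecutive terms determine the rest), the sequence is periodic with period 48.
(1281 - 1) mod 48 = 32, so t(1281) = t(33) = 34.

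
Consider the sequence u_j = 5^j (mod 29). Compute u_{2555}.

u_0 = 1, u_1 = 5, u_2 = 25, u_3 = 9, u_4 = 16, u_5 = 22, u_6 = 23, u_7 = 28, u_8 = 24, u_9 = 4, u_{10} = 20, u_{11} = 13, u_{12} = 7, u_{13} = 6, u_{14} = 1.
Since u_{14} = u_0 = 1, the sequence is periodic with period 14.
So u_{2555} = u_{0 + ((2555-0) mod 14)} = u_7 = 28.

28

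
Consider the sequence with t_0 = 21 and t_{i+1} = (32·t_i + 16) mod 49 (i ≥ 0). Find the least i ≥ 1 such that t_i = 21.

21

t_0 = 21; t_1 = 2; t_2 = 31; t_3 = 28; t_4 = 30; t_5 = 45; t_6 = 35; t_7 = 9; t_8 = 10; t_9 = 42; t_{10} = 37; t_{11} = 24; t_{12} = 0; t_{13} = 16; t_{14} = 38; t_{15} = 7; t_{16} = 44; t_{17} = 3; t_{18} = 14; t_{19} = 23; t_{20} = 17; t_{21} = 21.
The sequence repeats with period 21.
The value 21 next appears (with i ≥ 1) at t_{21}.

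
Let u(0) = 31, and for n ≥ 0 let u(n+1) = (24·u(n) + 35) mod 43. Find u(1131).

Listing terms: u(0) = 31; u(1) = 5; u(2) = 26; u(3) = 14; u(4) = 27; u(5) = 38; u(6) = 1; u(7) = 16; u(8) = 32; u(9) = 29; u(10) = 0; u(11) = 35; u(12) = 15; u(13) = 8; u(14) = 12; u(15) = 22; u(16) = 4; u(17) = 2; u(18) = 40; u(19) = 6; u(20) = 7; u(21) = 31.
The sequence repeats with period 21.
(1131 - 0) mod 21 = 18, so u(1131) = u(18) = 40.

40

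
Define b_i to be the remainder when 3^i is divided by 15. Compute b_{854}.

9

Listing terms: b_1 = 3, b_2 = 9, b_3 = 12, b_4 = 6, b_5 = 3.
Since b_5 = b_1 = 3, the sequence is periodic with period 4.
(854 - 1) mod 4 = 1, so b_{854} = b_2 = 9.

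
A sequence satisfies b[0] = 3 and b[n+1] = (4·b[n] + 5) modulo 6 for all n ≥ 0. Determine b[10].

5

Computing terms: b[0] = 3; b[1] = 5; b[2] = 1; b[3] = 3.
Since b[3] = b[0] = 3, the sequence is periodic with period 3.
So b[10] = b[0 + ((10-0) mod 3)] = b[1] = 5.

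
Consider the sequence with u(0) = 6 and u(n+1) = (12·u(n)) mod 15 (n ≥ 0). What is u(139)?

Computing terms: u(0) = 6; u(1) = 12; u(2) = 9; u(3) = 3; u(4) = 6.
Since u(4) = u(0) = 6, the sequence is periodic with period 4.
So u(139) = u(0 + ((139-0) mod 4)) = u(3) = 3.

3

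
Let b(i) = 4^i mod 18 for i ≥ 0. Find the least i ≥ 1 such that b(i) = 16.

Listing terms: b(0) = 1,  b(1) = 4,  b(2) = 16,  b(3) = 10,  b(4) = 4.
Since b(4) = b(1) = 4, the sequence is eventually periodic: after a pre-period of length 1 it cycles with period 3.
The value 16 first appears (with i ≥ 1) at b(2).

2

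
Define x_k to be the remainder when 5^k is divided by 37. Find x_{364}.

33

We have x_1 = 5, x_2 = 25, x_3 = 14, x_4 = 33, x_5 = 17, x_6 = 11, x_7 = 18, x_8 = 16, x_9 = 6, x_{10} = 30, x_{11} = 2, x_{12} = 10, x_{13} = 13, x_{14} = 28, x_{15} = 29, x_{16} = 34, x_{17} = 22, x_{18} = 36, x_{19} = 32, x_{20} = 12, x_{21} = 23, x_{22} = 4, x_{23} = 20, x_{24} = 26, x_{25} = 19, x_{26} = 21, x_{27} = 31, x_{28} = 7, x_{29} = 35, x_{30} = 27, x_{31} = 24, x_{32} = 9, x_{33} = 8, x_{34} = 3, x_{35} = 15, x_{36} = 1, x_{37} = 5.
The sequence repeats with period 36.
(364 - 1) mod 36 = 3, so x_{364} = x_4 = 33.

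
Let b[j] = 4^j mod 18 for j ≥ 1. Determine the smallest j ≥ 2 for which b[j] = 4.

4

We have b[1] = 4,  b[2] = 16,  b[3] = 10,  b[4] = 4.
Since b[4] = b[1] = 4, the sequence is periodic with period 3.
The value 4 next appears (with j ≥ 2) at b[4].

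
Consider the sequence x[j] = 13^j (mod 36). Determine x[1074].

We have x[1] = 13,  x[2] = 25,  x[3] = 1,  x[4] = 13.
Since x[4] = x[1] = 13, the sequence is periodic with period 3.
So x[1074] = x[1 + ((1074-1) mod 3)] = x[3] = 1.

1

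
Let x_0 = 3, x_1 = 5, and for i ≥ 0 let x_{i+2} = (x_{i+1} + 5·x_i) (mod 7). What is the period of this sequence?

Listing terms: x_0 = 3, x_1 = 5, x_2 = 6, x_3 = 3, x_4 = 5.
Since (x_3, x_4) = (x_0, x_1) = (3, 5) (two consecutive terms determine the rest), the sequence is periodic with period 3.

3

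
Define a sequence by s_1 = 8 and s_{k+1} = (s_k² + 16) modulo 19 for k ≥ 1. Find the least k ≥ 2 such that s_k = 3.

Listing terms: s_1 = 8,  s_2 = 4,  s_3 = 13,  s_4 = 14,  s_5 = 3,  s_6 = 6,  s_7 = 14.
Since s_7 = s_4 = 14, the sequence is eventually periodic: after a pre-period of length 3 it cycles with period 3.
The value 3 first appears (with k ≥ 2) at s_5.

5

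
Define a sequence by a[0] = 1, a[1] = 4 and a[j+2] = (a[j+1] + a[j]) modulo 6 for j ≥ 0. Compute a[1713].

Computing terms: a[0] = 1,  a[1] = 4,  a[2] = 5,  a[3] = 3,  a[4] = 2,  a[5] = 5,  a[6] = 1,  a[7] = 0,  a[8] = 1,  a[9] = 1,  a[10] = 2,  a[11] = 3,  a[12] = 5,  a[13] = 2,  a[14] = 1,  a[15] = 3,  a[16] = 4,  a[17] = 1,  a[18] = 5,  a[19] = 0,  a[20] = 5,  a[21] = 5,  a[22] = 4,  a[23] = 3,  a[24] = 1,  a[25] = 4.
The sequence repeats with period 24.
(1713 - 0) mod 24 = 9, so a[1713] = a[9] = 1.

1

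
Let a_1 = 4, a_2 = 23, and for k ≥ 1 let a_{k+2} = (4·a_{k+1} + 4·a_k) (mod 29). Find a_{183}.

a_1 = 4,  a_2 = 23,  a_3 = 21,  a_4 = 2,  a_5 = 5,  a_6 = 28,  a_7 = 16,  a_8 = 2,  a_9 = 14,  a_{10} = 6,  a_{11} = 22,  a_{12} = 25,  a_{13} = 14,  a_{14} = 11,  a_{15} = 13,  a_{16} = 9,  a_{17} = 1,  a_{18} = 11,  a_{19} = 19,  a_{20} = 4,  a_{21} = 5,  a_{22} = 7,  a_{23} = 19,  a_{24} = 17,  a_{25} = 28,  a_{26} = 6,  a_{27} = 20,  a_{28} = 17,  a_{29} = 3,  a_{30} = 22,  a_{31} = 13,  a_{32} = 24,  a_{33} = 3,  a_{34} = 21,  a_{35} = 9,  a_{36} = 4,  a_{37} = 23.
Since (a_{36}, a_{37}) = (a_1, a_2) = (4, 23) (two consecutive terms determine the rest), the sequence is periodic with period 35.
(183 - 1) mod 35 = 7, so a_{183} = a_8 = 2.

2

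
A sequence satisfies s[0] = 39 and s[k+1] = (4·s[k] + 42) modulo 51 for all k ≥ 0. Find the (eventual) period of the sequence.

Listing terms: s[0] = 39,  s[1] = 45,  s[2] = 18,  s[3] = 12,  s[4] = 39.
Since s[4] = s[0] = 39, the sequence is periodic with period 4.

4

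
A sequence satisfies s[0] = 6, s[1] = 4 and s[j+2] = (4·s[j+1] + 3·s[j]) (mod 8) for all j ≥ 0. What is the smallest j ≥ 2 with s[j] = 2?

s[0] = 6,  s[1] = 4,  s[2] = 2,  s[3] = 4,  s[4] = 6,  s[5] = 4.
Since (s[4], s[5]) = (s[0], s[1]) = (6, 4) (two consecutive terms determine the rest), the sequence is periodic with period 4.
The value 2 first appears (with j ≥ 2) at s[2].

2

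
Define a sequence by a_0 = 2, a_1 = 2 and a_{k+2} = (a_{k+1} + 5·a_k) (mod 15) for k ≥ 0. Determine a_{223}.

2

We have a_0 = 2,  a_1 = 2,  a_2 = 12,  a_3 = 7,  a_4 = 7,  a_5 = 12,  a_6 = 2,  a_7 = 2.
Since (a_6, a_7) = (a_0, a_1) = (2, 2) (two consecutive terms determine the rest), the sequence is periodic with period 6.
(223 - 0) mod 6 = 1, so a_{223} = a_1 = 2.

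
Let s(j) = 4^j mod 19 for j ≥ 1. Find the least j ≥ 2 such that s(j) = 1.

9

We have s(1) = 4, s(2) = 16, s(3) = 7, s(4) = 9, s(5) = 17, s(6) = 11, s(7) = 6, s(8) = 5, s(9) = 1, s(10) = 4.
Since s(10) = s(1) = 4, the sequence is periodic with period 9.
The value 1 first appears (with j ≥ 2) at s(9).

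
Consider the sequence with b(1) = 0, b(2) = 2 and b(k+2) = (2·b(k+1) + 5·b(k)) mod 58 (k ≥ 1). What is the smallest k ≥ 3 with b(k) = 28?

6

Listing terms: b(1) = 0; b(2) = 2; b(3) = 4; b(4) = 18; b(5) = 56; b(6) = 28; b(7) = 46; b(8) = 0; b(9) = 56; b(10) = 54; b(11) = 40; b(12) = 2; b(13) = 30; b(14) = 12; b(15) = 0; b(16) = 2.
Since (b(15), b(16)) = (b(1), b(2)) = (0, 2) (two consecutive terms determine the rest), the sequence is periodic with period 14.
The value 28 first appears (with k ≥ 3) at b(6).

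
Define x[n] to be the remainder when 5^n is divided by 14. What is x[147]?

We have x[1] = 5,  x[2] = 11,  x[3] = 13,  x[4] = 9,  x[5] = 3,  x[6] = 1,  x[7] = 5.
Since x[7] = x[1] = 5, the sequence is periodic with period 6.
So x[147] = x[1 + ((147-1) mod 6)] = x[3] = 13.

13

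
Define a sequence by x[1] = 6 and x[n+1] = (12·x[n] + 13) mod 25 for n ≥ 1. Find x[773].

1

Listing terms: x[1] = 6; x[2] = 10; x[3] = 8; x[4] = 9; x[5] = 21; x[6] = 15; x[7] = 18; x[8] = 4; x[9] = 11; x[10] = 20; x[11] = 3; x[12] = 24; x[13] = 1; x[14] = 0; x[15] = 13; x[16] = 19; x[17] = 16; x[18] = 5; x[19] = 23; x[20] = 14; x[21] = 6.
The sequence repeats with period 20.
So x[773] = x[1 + ((773-1) mod 20)] = x[13] = 1.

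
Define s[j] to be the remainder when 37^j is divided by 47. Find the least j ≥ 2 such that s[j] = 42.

17

Computing terms: s[1] = 37; s[2] = 6; s[3] = 34; s[4] = 36; s[5] = 16; s[6] = 28; s[7] = 2; s[8] = 27; s[9] = 12; s[10] = 21; s[11] = 25; s[12] = 32; s[13] = 9; s[14] = 4; s[15] = 7; s[16] = 24; s[17] = 42; s[18] = 3; s[19] = 17; s[20] = 18; s[21] = 8; s[22] = 14; s[23] = 1; s[24] = 37.
The sequence repeats with period 23.
The value 42 first appears (with j ≥ 2) at s[17].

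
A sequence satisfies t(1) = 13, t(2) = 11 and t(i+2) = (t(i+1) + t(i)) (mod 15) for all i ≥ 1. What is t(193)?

1

t(1) = 13; t(2) = 11; t(3) = 9; t(4) = 5; t(5) = 14; t(6) = 4; t(7) = 3; t(8) = 7; t(9) = 10; t(10) = 2; t(11) = 12; t(12) = 14; t(13) = 11; t(14) = 10; t(15) = 6; t(16) = 1; t(17) = 7; t(18) = 8; t(19) = 0; t(20) = 8; t(21) = 8; t(22) = 1; t(23) = 9; t(24) = 10; t(25) = 4; t(26) = 14; t(27) = 3; t(28) = 2; t(29) = 5; t(30) = 7; t(31) = 12; t(32) = 4; t(33) = 1; t(34) = 5; t(35) = 6; t(36) = 11; t(37) = 2; t(38) = 13; t(39) = 0; t(40) = 13; t(41) = 13; t(42) = 11.
Since (t(41), t(42)) = (t(1), t(2)) = (13, 11) (two consecutive terms determine the rest), the sequence is periodic with period 40.
(193 - 1) mod 40 = 32, so t(193) = t(33) = 1.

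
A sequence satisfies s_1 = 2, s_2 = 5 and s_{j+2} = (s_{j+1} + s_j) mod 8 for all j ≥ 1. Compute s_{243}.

Computing terms: s_1 = 2, s_2 = 5, s_3 = 7, s_4 = 4, s_5 = 3, s_6 = 7, s_7 = 2, s_8 = 1, s_9 = 3, s_{10} = 4, s_{11} = 7, s_{12} = 3, s_{13} = 2, s_{14} = 5.
The sequence repeats with period 12.
So s_{243} = s_{1 + ((243-1) mod 12)} = s_3 = 7.

7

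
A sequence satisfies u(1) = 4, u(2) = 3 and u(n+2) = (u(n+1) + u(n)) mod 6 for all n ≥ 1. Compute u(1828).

u(1) = 4, u(2) = 3, u(3) = 1, u(4) = 4, u(5) = 5, u(6) = 3, u(7) = 2, u(8) = 5, u(9) = 1, u(10) = 0, u(11) = 1, u(12) = 1, u(13) = 2, u(14) = 3, u(15) = 5, u(16) = 2, u(17) = 1, u(18) = 3, u(19) = 4, u(20) = 1, u(21) = 5, u(22) = 0, u(23) = 5, u(24) = 5, u(25) = 4, u(26) = 3.
Since (u(25), u(26)) = (u(1), u(2)) = (4, 3) (two consecutive terms determine the rest), the sequence is periodic with period 24.
So u(1828) = u(1 + ((1828-1) mod 24)) = u(4) = 4.

4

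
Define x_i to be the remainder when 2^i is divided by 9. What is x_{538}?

7

x_1 = 2,  x_2 = 4,  x_3 = 8,  x_4 = 7,  x_5 = 5,  x_6 = 1,  x_7 = 2.
The sequence repeats with period 6.
(538 - 1) mod 6 = 3, so x_{538} = x_4 = 7.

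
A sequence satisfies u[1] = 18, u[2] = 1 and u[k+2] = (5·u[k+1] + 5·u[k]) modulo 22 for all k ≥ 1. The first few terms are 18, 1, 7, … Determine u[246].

11

Listing terms: u[1] = 18,  u[2] = 1,  u[3] = 7,  u[4] = 18,  u[5] = 15,  u[6] = 11,  u[7] = 20,  u[8] = 1,  u[9] = 17,  u[10] = 2,  u[11] = 7,  u[12] = 1,  u[13] = 18,  u[14] = 7,  u[15] = 15,  u[16] = 0,  u[17] = 9,  u[18] = 1,  u[19] = 6,  u[20] = 13,  u[21] = 7,  u[22] = 12,  u[23] = 7,  u[24] = 7,  u[25] = 4,  u[26] = 11,  u[27] = 9,  u[28] = 12,  u[29] = 17,  u[30] = 13,  u[31] = 18,  u[32] = 1.
The sequence repeats with period 30.
So u[246] = u[1 + ((246-1) mod 30)] = u[6] = 11.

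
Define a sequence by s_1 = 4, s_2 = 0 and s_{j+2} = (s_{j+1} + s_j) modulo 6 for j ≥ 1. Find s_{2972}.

s_1 = 4; s_2 = 0; s_3 = 4; s_4 = 4; s_5 = 2; s_6 = 0; s_7 = 2; s_8 = 2; s_9 = 4; s_{10} = 0.
Since (s_9, s_{10}) = (s_1, s_2) = (4, 0) (two consecutive terms determine the rest), the sequence is periodic with period 8.
(2972 - 1) mod 8 = 3, so s_{2972} = s_4 = 4.

4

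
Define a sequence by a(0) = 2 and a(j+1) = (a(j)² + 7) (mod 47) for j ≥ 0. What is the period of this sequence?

a(0) = 2, a(1) = 11, a(2) = 34, a(3) = 35, a(4) = 10, a(5) = 13, a(6) = 35.
Since a(6) = a(3) = 35, the sequence is eventually periodic: after a pre-period of length 3 it cycles with period 3.

3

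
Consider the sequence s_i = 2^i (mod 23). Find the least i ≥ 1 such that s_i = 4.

2

We have s_0 = 1; s_1 = 2; s_2 = 4; s_3 = 8; s_4 = 16; s_5 = 9; s_6 = 18; s_7 = 13; s_8 = 3; s_9 = 6; s_{10} = 12; s_{11} = 1.
Since s_{11} = s_0 = 1, the sequence is periodic with period 11.
The value 4 first appears (with i ≥ 1) at s_2.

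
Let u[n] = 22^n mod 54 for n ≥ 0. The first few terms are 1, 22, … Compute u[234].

28

Computing terms: u[0] = 1; u[1] = 22; u[2] = 52; u[3] = 10; u[4] = 4; u[5] = 34; u[6] = 46; u[7] = 40; u[8] = 16; u[9] = 28; u[10] = 22.
Since u[10] = u[1] = 22, the sequence is eventually periodic: after a pre-period of length 1 it cycles with period 9.
For n ≥ 1, u[n] depends only on (n - 1) mod 9. (234 - 1) mod 9 = 8, so u[234] = u[9] = 28.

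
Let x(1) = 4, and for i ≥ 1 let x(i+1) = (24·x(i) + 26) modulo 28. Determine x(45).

Computing terms: x(1) = 4; x(2) = 10; x(3) = 14; x(4) = 26; x(5) = 6; x(6) = 2; x(7) = 18; x(8) = 10.
Since x(8) = x(2) = 10, the sequence is eventually periodic: after a pre-period of length 1 it cycles with period 6.
For i ≥ 2, x(i) depends only on (i - 2) mod 6. (45 - 2) mod 6 = 1, so x(45) = x(3) = 14.

14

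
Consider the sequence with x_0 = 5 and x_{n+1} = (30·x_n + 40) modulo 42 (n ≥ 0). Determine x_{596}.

28

Listing terms: x_0 = 5; x_1 = 22; x_2 = 28; x_3 = 40; x_4 = 22.
Since x_4 = x_1 = 22, the sequence is eventually periodic: after a pre-period of length 1 it cycles with period 3.
For n ≥ 1, x_n depends only on (n - 1) mod 3. (596 - 1) mod 3 = 1, so x_{596} = x_2 = 28.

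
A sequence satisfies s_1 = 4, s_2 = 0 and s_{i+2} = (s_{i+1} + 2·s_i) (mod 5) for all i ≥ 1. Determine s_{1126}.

0

s_1 = 4; s_2 = 0; s_3 = 3; s_4 = 3; s_5 = 4; s_6 = 0.
The sequence repeats with period 4.
So s_{1126} = s_{1 + ((1126-1) mod 4)} = s_2 = 0.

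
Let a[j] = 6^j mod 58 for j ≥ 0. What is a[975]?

We have a[0] = 1, a[1] = 6, a[2] = 36, a[3] = 42, a[4] = 20, a[5] = 4, a[6] = 24, a[7] = 28, a[8] = 52, a[9] = 22, a[10] = 16, a[11] = 38, a[12] = 54, a[13] = 34, a[14] = 30, a[15] = 6.
Since a[15] = a[1] = 6, the sequence is eventually periodic: after a pre-period of length 1 it cycles with period 14.
For j ≥ 1, a[j] depends only on (j - 1) mod 14. (975 - 1) mod 14 = 8, so a[975] = a[9] = 22.

22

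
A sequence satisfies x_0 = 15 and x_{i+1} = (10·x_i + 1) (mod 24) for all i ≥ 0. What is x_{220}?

7

We have x_0 = 15; x_1 = 7; x_2 = 23; x_3 = 15.
Since x_3 = x_0 = 15, the sequence is periodic with period 3.
(220 - 0) mod 3 = 1, so x_{220} = x_1 = 7.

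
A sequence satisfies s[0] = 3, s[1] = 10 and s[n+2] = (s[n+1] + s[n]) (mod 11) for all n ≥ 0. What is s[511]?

10

We have s[0] = 3,  s[1] = 10,  s[2] = 2,  s[3] = 1,  s[4] = 3,  s[5] = 4,  s[6] = 7,  s[7] = 0,  s[8] = 7,  s[9] = 7,  s[10] = 3,  s[11] = 10.
Since (s[10], s[11]) = (s[0], s[1]) = (3, 10) (two consecutive terms determine the rest), the sequence is periodic with period 10.
So s[511] = s[0 + ((511-0) mod 10)] = s[1] = 10.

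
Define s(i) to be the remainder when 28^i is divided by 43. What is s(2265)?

Computing terms: s(0) = 1,  s(1) = 28,  s(2) = 10,  s(3) = 22,  s(4) = 14,  s(5) = 5,  s(6) = 11,  s(7) = 7,  s(8) = 24,  s(9) = 27,  s(10) = 25,  s(11) = 12,  s(12) = 35,  s(13) = 34,  s(14) = 6,  s(15) = 39,  s(16) = 17,  s(17) = 3,  s(18) = 41,  s(19) = 30,  s(20) = 23,  s(21) = 42,  s(22) = 15,  s(23) = 33,  s(24) = 21,  s(25) = 29,  s(26) = 38,  s(27) = 32,  s(28) = 36,  s(29) = 19,  s(30) = 16,  s(31) = 18,  s(32) = 31,  s(33) = 8,  s(34) = 9,  s(35) = 37,  s(36) = 4,  s(37) = 26,  s(38) = 40,  s(39) = 2,  s(40) = 13,  s(41) = 20,  s(42) = 1.
The sequence repeats with period 42.
(2265 - 0) mod 42 = 39, so s(2265) = s(39) = 2.

2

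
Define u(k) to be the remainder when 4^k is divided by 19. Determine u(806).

17

We have u(1) = 4,  u(2) = 16,  u(3) = 7,  u(4) = 9,  u(5) = 17,  u(6) = 11,  u(7) = 6,  u(8) = 5,  u(9) = 1,  u(10) = 4.
Since u(10) = u(1) = 4, the sequence is periodic with period 9.
(806 - 1) mod 9 = 4, so u(806) = u(5) = 17.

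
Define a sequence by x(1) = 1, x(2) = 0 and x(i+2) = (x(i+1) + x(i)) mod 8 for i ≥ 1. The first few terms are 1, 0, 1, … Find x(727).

5

We have x(1) = 1, x(2) = 0, x(3) = 1, x(4) = 1, x(5) = 2, x(6) = 3, x(7) = 5, x(8) = 0, x(9) = 5, x(10) = 5, x(11) = 2, x(12) = 7, x(13) = 1, x(14) = 0.
Since (x(13), x(14)) = (x(1), x(2)) = (1, 0) (two consecutive terms determine the rest), the sequence is periodic with period 12.
(727 - 1) mod 12 = 6, so x(727) = x(7) = 5.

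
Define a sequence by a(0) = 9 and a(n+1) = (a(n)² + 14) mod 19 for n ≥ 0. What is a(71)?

Listing terms: a(0) = 9,  a(1) = 0,  a(2) = 14,  a(3) = 1,  a(4) = 15,  a(5) = 11,  a(6) = 2,  a(7) = 18,  a(8) = 15.
Since a(8) = a(4) = 15, the sequence is eventually periodic: after a pre-period of length 4 it cycles with period 4.
For n ≥ 4, a(n) depends only on (n - 4) mod 4. (71 - 4) mod 4 = 3, so a(71) = a(7) = 18.

18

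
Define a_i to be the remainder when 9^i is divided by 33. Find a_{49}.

27

We have a_1 = 9; a_2 = 15; a_3 = 3; a_4 = 27; a_5 = 12; a_6 = 9.
Since a_6 = a_1 = 9, the sequence is periodic with period 5.
So a_{49} = a_{1 + ((49-1) mod 5)} = a_4 = 27.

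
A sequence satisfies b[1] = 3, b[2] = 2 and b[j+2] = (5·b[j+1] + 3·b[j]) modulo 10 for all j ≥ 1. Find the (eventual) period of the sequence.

b[1] = 3, b[2] = 2, b[3] = 9, b[4] = 1, b[5] = 2, b[6] = 3, b[7] = 1, b[8] = 4, b[9] = 3, b[10] = 7, b[11] = 4, b[12] = 1, b[13] = 7, b[14] = 8, b[15] = 1, b[16] = 9, b[17] = 8, b[18] = 7, b[19] = 9, b[20] = 6, b[21] = 7, b[22] = 3, b[23] = 6, b[24] = 9, b[25] = 3, b[26] = 2.
Since (b[25], b[26]) = (b[1], b[2]) = (3, 2) (two consecutive terms determine the rest), the sequence is periodic with period 24.

24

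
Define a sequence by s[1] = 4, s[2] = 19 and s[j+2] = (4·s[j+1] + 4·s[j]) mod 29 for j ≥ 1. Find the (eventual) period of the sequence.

s[1] = 4; s[2] = 19; s[3] = 5; s[4] = 9; s[5] = 27; s[6] = 28; s[7] = 17; s[8] = 6; s[9] = 5; s[10] = 15; s[11] = 22; s[12] = 3; s[13] = 13; s[14] = 6; s[15] = 18; s[16] = 9; s[17] = 21; s[18] = 4; s[19] = 13; s[20] = 10; s[21] = 5; s[22] = 2; s[23] = 28; s[24] = 4; s[25] = 12; s[26] = 6; s[27] = 14; s[28] = 22; s[29] = 28; s[30] = 26; s[31] = 13; s[32] = 11; s[33] = 9; s[34] = 22; s[35] = 8; s[36] = 4; s[37] = 19.
The sequence repeats with period 35.

35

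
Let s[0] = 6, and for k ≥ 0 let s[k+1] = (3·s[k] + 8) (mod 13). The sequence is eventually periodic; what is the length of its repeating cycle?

Computing terms: s[0] = 6,  s[1] = 0,  s[2] = 8,  s[3] = 6.
Since s[3] = s[0] = 6, the sequence is periodic with period 3.

3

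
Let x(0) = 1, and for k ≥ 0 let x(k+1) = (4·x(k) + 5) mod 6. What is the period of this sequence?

3

Listing terms: x(0) = 1, x(1) = 3, x(2) = 5, x(3) = 1.
Since x(3) = x(0) = 1, the sequence is periodic with period 3.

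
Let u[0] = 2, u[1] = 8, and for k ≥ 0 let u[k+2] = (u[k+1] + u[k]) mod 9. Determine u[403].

Computing terms: u[0] = 2; u[1] = 8; u[2] = 1; u[3] = 0; u[4] = 1; u[5] = 1; u[6] = 2; u[7] = 3; u[8] = 5; u[9] = 8; u[10] = 4; u[11] = 3; u[12] = 7; u[13] = 1; u[14] = 8; u[15] = 0; u[16] = 8; u[17] = 8; u[18] = 7; u[19] = 6; u[20] = 4; u[21] = 1; u[22] = 5; u[23] = 6; u[24] = 2; u[25] = 8.
Since (u[24], u[25]) = (u[0], u[1]) = (2, 8) (two consecutive terms determine the rest), the sequence is periodic with period 24.
(403 - 0) mod 24 = 19, so u[403] = u[19] = 6.

6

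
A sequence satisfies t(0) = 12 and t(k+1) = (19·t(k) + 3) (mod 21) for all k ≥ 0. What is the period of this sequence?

Listing terms: t(0) = 12, t(1) = 0, t(2) = 3, t(3) = 18, t(4) = 9, t(5) = 6, t(6) = 12.
The sequence repeats with period 6.

6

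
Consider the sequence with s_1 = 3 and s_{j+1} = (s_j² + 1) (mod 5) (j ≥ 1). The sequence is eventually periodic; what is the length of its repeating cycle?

s_1 = 3, s_2 = 0, s_3 = 1, s_4 = 2, s_5 = 0.
Since s_5 = s_2 = 0, the sequence is eventually periodic: after a pre-period of length 1 it cycles with period 3.

3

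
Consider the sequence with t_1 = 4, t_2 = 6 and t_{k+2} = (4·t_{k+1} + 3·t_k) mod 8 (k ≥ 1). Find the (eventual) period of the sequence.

Computing terms: t_1 = 4, t_2 = 6, t_3 = 4, t_4 = 2, t_5 = 4, t_6 = 6.
Since (t_5, t_6) = (t_1, t_2) = (4, 6) (two consecutive terms determine the rest), the sequence is periodic with period 4.

4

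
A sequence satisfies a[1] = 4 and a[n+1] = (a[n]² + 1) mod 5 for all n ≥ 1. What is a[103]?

1

Computing terms: a[1] = 4,  a[2] = 2,  a[3] = 0,  a[4] = 1,  a[5] = 2.
Since a[5] = a[2] = 2, the sequence is eventually periodic: after a pre-period of length 1 it cycles with period 3.
For n ≥ 2, a[n] depends only on (n - 2) mod 3. (103 - 2) mod 3 = 2, so a[103] = a[4] = 1.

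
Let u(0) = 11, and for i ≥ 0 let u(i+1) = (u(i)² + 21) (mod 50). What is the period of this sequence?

6

We have u(0) = 11; u(1) = 42; u(2) = 35; u(3) = 46; u(4) = 37; u(5) = 40; u(6) = 21; u(7) = 12; u(8) = 15; u(9) = 46.
Since u(9) = u(3) = 46, the sequence is eventually periodic: after a pre-period of length 3 it cycles with period 6.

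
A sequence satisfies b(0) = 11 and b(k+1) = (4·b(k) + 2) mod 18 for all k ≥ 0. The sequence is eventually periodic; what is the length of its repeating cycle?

Computing terms: b(0) = 11; b(1) = 10; b(2) = 6; b(3) = 8; b(4) = 16; b(5) = 12; b(6) = 14; b(7) = 4; b(8) = 0; b(9) = 2; b(10) = 10.
Since b(10) = b(1) = 10, the sequence is eventually periodic: after a pre-period of length 1 it cycles with period 9.

9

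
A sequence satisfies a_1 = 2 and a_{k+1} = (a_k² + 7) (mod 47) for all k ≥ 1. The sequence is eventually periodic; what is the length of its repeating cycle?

Computing terms: a_1 = 2; a_2 = 11; a_3 = 34; a_4 = 35; a_5 = 10; a_6 = 13; a_7 = 35.
Since a_7 = a_4 = 35, the sequence is eventually periodic: after a pre-period of length 3 it cycles with period 3.

3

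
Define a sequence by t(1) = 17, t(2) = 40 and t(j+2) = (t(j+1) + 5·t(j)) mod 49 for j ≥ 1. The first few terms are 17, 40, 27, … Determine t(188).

t(1) = 17,  t(2) = 40,  t(3) = 27,  t(4) = 31,  t(5) = 19,  t(6) = 27,  t(7) = 24,  t(8) = 12,  t(9) = 34,  t(10) = 45,  t(11) = 19,  t(12) = 48,  t(13) = 45,  t(14) = 40,  t(15) = 20,  t(16) = 24,  t(17) = 26,  t(18) = 48,  t(19) = 31,  t(20) = 26,  t(21) = 34,  t(22) = 17,  t(23) = 40.
Since (t(22), t(23)) = (t(1), t(2)) = (17, 40) (two consecutive terms determine the rest), the sequence is periodic with period 21.
So t(188) = t(1 + ((188-1) mod 21)) = t(20) = 26.

26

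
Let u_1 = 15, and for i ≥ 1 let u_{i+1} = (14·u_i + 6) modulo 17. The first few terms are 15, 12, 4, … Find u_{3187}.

4

Computing terms: u_1 = 15, u_2 = 12, u_3 = 4, u_4 = 11, u_5 = 7, u_6 = 2, u_7 = 0, u_8 = 6, u_9 = 5, u_{10} = 8, u_{11} = 16, u_{12} = 9, u_{13} = 13, u_{14} = 1, u_{15} = 3, u_{16} = 14, u_{17} = 15.
The sequence repeats with period 16.
(3187 - 1) mod 16 = 2, so u_{3187} = u_3 = 4.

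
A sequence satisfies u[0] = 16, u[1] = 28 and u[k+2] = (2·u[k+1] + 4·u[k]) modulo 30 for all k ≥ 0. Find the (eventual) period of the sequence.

u[0] = 16; u[1] = 28; u[2] = 0; u[3] = 22; u[4] = 14; u[5] = 26; u[6] = 18; u[7] = 20; u[8] = 22; u[9] = 4; u[10] = 6; u[11] = 28; u[12] = 20; u[13] = 2; u[14] = 24; u[15] = 26; u[16] = 28; u[17] = 10; u[18] = 12; u[19] = 4; u[20] = 26; u[21] = 8; u[22] = 0; u[23] = 2; u[24] = 4; u[25] = 16; u[26] = 18; u[27] = 10; u[28] = 2; u[29] = 14; u[30] = 6; u[31] = 8; u[32] = 10; u[33] = 22; u[34] = 24; u[35] = 16; u[36] = 8; u[37] = 20; u[38] = 12; u[39] = 14; u[40] = 16; u[41] = 28.
Since (u[40], u[41]) = (u[0], u[1]) = (16, 28) (two consecutive terms determine the rest), the sequence is periodic with period 40.

40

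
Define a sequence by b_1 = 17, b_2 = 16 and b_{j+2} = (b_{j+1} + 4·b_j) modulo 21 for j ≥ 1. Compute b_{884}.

Listing terms: b_1 = 17, b_2 = 16, b_3 = 0, b_4 = 1, b_5 = 1, b_6 = 5, b_7 = 9, b_8 = 8, b_9 = 2, b_{10} = 13, b_{11} = 0, b_{12} = 10, b_{13} = 10, b_{14} = 8, b_{15} = 6, b_{16} = 17, b_{17} = 20, b_{18} = 4, b_{19} = 0, b_{20} = 16, b_{21} = 16, b_{22} = 17, b_{23} = 18, b_{24} = 2, b_{25} = 11, b_{26} = 19, b_{27} = 0, b_{28} = 13, b_{29} = 13, b_{30} = 2, b_{31} = 12, b_{32} = 20, b_{33} = 5, b_{34} = 1, b_{35} = 0, b_{36} = 4, b_{37} = 4, b_{38} = 20, b_{39} = 15, b_{40} = 11, b_{41} = 8, b_{42} = 10, b_{43} = 0, b_{44} = 19, b_{45} = 19, b_{46} = 11, b_{47} = 3, b_{48} = 5, b_{49} = 17, b_{50} = 16.
Since (b_{49}, b_{50}) = (b_1, b_2) = (17, 16) (two consecutive terms determine the rest), the sequence is periodic with period 48.
(884 - 1) mod 48 = 19, so b_{884} = b_{20} = 16.

16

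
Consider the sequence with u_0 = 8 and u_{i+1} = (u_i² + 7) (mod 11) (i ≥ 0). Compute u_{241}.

Computing terms: u_0 = 8, u_1 = 5, u_2 = 10, u_3 = 8.
Since u_3 = u_0 = 8, the sequence is periodic with period 3.
(241 - 0) mod 3 = 1, so u_{241} = u_1 = 5.

5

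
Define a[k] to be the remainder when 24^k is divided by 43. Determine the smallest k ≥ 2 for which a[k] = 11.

6

We have a[1] = 24, a[2] = 17, a[3] = 21, a[4] = 31, a[5] = 13, a[6] = 11, a[7] = 6, a[8] = 15, a[9] = 16, a[10] = 40, a[11] = 14, a[12] = 35, a[13] = 23, a[14] = 36, a[15] = 4, a[16] = 10, a[17] = 25, a[18] = 41, a[19] = 38, a[20] = 9, a[21] = 1, a[22] = 24.
The sequence repeats with period 21.
The value 11 first appears (with k ≥ 2) at a[6].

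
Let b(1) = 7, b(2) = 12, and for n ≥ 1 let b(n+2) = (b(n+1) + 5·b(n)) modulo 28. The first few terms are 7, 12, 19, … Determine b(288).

b(1) = 7, b(2) = 12, b(3) = 19, b(4) = 23, b(5) = 6, b(6) = 9, b(7) = 11, b(8) = 0, b(9) = 27, b(10) = 27, b(11) = 22, b(12) = 17, b(13) = 15, b(14) = 16, b(15) = 7, b(16) = 3, b(17) = 10, b(18) = 25, b(19) = 19, b(20) = 4, b(21) = 15, b(22) = 7, b(23) = 26, b(24) = 5, b(25) = 23, b(26) = 20, b(27) = 23, b(28) = 11, b(29) = 14, b(30) = 13, b(31) = 27, b(32) = 8, b(33) = 3, b(34) = 15, b(35) = 2, b(36) = 21, b(37) = 3, b(38) = 24, b(39) = 11, b(40) = 19, b(41) = 18, b(42) = 1, b(43) = 7, b(44) = 12.
Since (b(43), b(44)) = (b(1), b(2)) = (7, 12) (two consecutive terms determine the rest), the sequence is periodic with period 42.
(288 - 1) mod 42 = 35, so b(288) = b(36) = 21.

21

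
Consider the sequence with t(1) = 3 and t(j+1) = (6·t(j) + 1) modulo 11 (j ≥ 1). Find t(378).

t(1) = 3, t(2) = 8, t(3) = 5, t(4) = 9, t(5) = 0, t(6) = 1, t(7) = 7, t(8) = 10, t(9) = 6, t(10) = 4, t(11) = 3.
Since t(11) = t(1) = 3, the sequence is periodic with period 10.
So t(378) = t(1 + ((378-1) mod 10)) = t(8) = 10.

10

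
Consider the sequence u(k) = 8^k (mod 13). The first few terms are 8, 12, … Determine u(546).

12

Computing terms: u(1) = 8, u(2) = 12, u(3) = 5, u(4) = 1, u(5) = 8.
Since u(5) = u(1) = 8, the sequence is periodic with period 4.
(546 - 1) mod 4 = 1, so u(546) = u(2) = 12.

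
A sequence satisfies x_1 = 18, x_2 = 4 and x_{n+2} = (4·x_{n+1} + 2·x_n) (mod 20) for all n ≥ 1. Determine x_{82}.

x_1 = 18; x_2 = 4; x_3 = 12; x_4 = 16; x_5 = 8; x_6 = 4; x_7 = 12.
Since (x_6, x_7) = (x_2, x_3) = (4, 12) (two consecutive terms determine the rest), the sequence is eventually periodic: after a pre-period of length 1 it cycles with period 4.
For n ≥ 2, x_n depends only on (n - 2) mod 4. (82 - 2) mod 4 = 0, so x_{82} = x_2 = 4.

4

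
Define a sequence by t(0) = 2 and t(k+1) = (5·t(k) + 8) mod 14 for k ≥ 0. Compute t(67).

Computing terms: t(0) = 2,  t(1) = 4,  t(2) = 0,  t(3) = 8,  t(4) = 6,  t(5) = 10,  t(6) = 2.
The sequence repeats with period 6.
So t(67) = t(0 + ((67-0) mod 6)) = t(1) = 4.

4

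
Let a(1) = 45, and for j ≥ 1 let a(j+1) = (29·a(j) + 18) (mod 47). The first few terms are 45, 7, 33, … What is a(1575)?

Listing terms: a(1) = 45; a(2) = 7; a(3) = 33; a(4) = 35; a(5) = 46; a(6) = 36; a(7) = 28; a(8) = 31; a(9) = 24; a(10) = 9; a(11) = 44; a(12) = 25; a(13) = 38; a(14) = 39; a(15) = 21; a(16) = 16; a(17) = 12; a(18) = 37; a(19) = 10; a(20) = 26; a(21) = 20; a(22) = 34; a(23) = 17; a(24) = 41; a(25) = 32; a(26) = 6; a(27) = 4; a(28) = 40; a(29) = 3; a(30) = 11; a(31) = 8; a(32) = 15; a(33) = 30; a(34) = 42; a(35) = 14; a(36) = 1; a(37) = 0; a(38) = 18; a(39) = 23; a(40) = 27; a(41) = 2; a(42) = 29; a(43) = 13; a(44) = 19; a(45) = 5; a(46) = 22; a(47) = 45.
The sequence repeats with period 46.
(1575 - 1) mod 46 = 10, so a(1575) = a(11) = 44.

44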